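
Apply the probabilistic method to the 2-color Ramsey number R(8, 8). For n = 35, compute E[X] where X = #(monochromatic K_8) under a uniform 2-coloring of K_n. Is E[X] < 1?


E[X] = C(35, 8) · 2^{1 − 28} = 23535820 · 2^{−27} = 23535820/134217728.
As a reduced fraction: E[X] = 5883955/33554432 ≈ 0.175356.
Is E[X] < 1? YES.
Since E[X] < 1, there exists a 2-coloring of K_{35} with no monochromatic K_8; hence R(8, 8) > 35.

E[X] = 5883955/33554432 ≈ 0.175356; E[X] < 1, so R(8, 8) > 35.


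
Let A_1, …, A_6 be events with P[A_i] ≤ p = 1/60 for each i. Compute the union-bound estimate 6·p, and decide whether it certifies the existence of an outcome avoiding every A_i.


Union bound: P[∪_{i=1}^{6} A_i] ≤ Σ_i P[A_i] ≤ 6·p = 6·(1/60) = 1/10.
Numerically: 1/10 ≈ 0.100000.
Is 1/10 < 1? YES.
Since P[∪ A_i] ≤ 1/10 < 1, the complement has P[∩ A_i^c] ≥ 1 − 1/10 = 9/10 > 0, so some outcome avoids every A_i.

6·p = 1/10 ≈ 0.100000; existence CERTIFIED by the union bound.


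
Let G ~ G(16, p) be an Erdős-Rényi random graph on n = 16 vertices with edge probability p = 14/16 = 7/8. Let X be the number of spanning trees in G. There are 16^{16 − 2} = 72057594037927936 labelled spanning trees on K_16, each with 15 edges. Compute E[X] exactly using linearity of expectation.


K_16 has 16^{16 − 2} = 72057594037927936 labelled spanning trees.
For each such spanning tree H, let X_H = 1 if all 15 edges of H are present in G. Then P[X_H = 1] = p^{15} = (7/8)^{15} = 4747561509943/35184372088832.
By linearity of expectation: E[X] = Σ_H E[X_H] = 72057594037927936 · p^{15} = 72057594037927936 · 4747561509943/35184372088832 = 9723005972363264.
Numerically: E[X] ≈ 9.72301e+15.

E[X] = 72057594037927936 · (7/8)^{15} = 9723005972363264 ≈ 9.72301e+15.


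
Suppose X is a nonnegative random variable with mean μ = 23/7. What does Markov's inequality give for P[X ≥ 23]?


μ = E[X] = 23/7, a = 23.
Markov: P[X ≥ 23] ≤ μ/a = (23/7)/23 = 1/7.
Numerically: ≈ 0.143.
(Since a = 23 > μ = 3.286, the bound 1/7 is < 1 and informative.)

P[X ≥ 23] ≤ 1/7 ≈ 0.143.


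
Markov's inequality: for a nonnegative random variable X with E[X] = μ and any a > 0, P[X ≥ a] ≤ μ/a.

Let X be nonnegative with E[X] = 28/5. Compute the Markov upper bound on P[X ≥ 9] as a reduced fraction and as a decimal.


μ = E[X] = 28/5, a = 9.
Markov: P[X ≥ 9] ≤ μ/a = (28/5)/9 = 28/45.
Numerically: ≈ 0.622.
(Since a = 9 > μ = 5.600, the bound 28/45 is < 1 and informative.)

P[X ≥ 9] ≤ 28/45 ≈ 0.622.


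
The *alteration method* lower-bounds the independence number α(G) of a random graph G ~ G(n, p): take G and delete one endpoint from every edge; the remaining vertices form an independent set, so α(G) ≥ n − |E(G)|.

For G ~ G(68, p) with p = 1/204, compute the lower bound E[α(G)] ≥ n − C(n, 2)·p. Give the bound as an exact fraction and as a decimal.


E[|E(G)|] = C(68, 2)·p = 2278 · (1/204) = 67/6.
E[α(G)] ≥ n − E[|E(G)|] = 68 − 67/6 = 341/6.
Numerically: ≈ 56.8333.
(This is only a lower bound; the true E[α(G)] may be larger.)

E[α(G)] ≥ 341/6 ≈ 56.8333.


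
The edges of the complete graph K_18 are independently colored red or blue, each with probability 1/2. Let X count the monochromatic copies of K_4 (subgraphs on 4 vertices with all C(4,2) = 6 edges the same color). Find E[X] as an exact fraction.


Let X = Σ_S X_S over the C(18, 4) = 3060 subsets S of size 4, where X_S = 1 if the K_4 on S is monochromatic.
For a fixed S, the K_4 on S has C(4, 2) = 6 edges. P[all 6 edges red] = (1/2)^6, and likewise for blue, so P[monochromatic] = 2·(1/2)^6 = 2^{1 − 6} = 1/32.
By linearity of expectation: E[X] = C(18, 4) · 2^{1 − 6} = 3060 · 1/32 = 765/8.
Numerically: E[X] ≈ 95.62500.

E[X] = C(18,4)·2^(1−C(4,2)) = 765/8 ≈ 95.62500.


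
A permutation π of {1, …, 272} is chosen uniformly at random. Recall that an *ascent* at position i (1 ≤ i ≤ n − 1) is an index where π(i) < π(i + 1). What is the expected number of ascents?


Write X = Σ X_I over i = 1, …, 271, with X_I the indicator of one ascent.
There are 271 indicators.
For each fixed i, the pair (π(i), π(i+1)) is a uniformly random ordered pair of distinct values from {1, …, 272}; by symmetry P[π(i) < π(i+1)] = 1/2.
By linearity: E[X] = 271 · (1/2) = (272 − 1) · (1/2) = 271/2 ≈ 135.500.

E[X] = 271/2 = 135.500.


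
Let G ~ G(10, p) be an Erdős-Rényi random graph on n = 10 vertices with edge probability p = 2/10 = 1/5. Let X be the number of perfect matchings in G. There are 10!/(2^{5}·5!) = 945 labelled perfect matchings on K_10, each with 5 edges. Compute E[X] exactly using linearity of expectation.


K_10 has 10!/(2^{5}·5!) = 945 labelled perfect matchings.
For each such perfect matching H, let X_H = 1 if all 5 edges of H are present in G. Then P[X_H = 1] = p^{5} = (1/5)^{5} = 1/3125.
By linearity: E[X] = Σ_H E[X_H] = 945 · p^{5} = 945 · 1/3125 = 189/625.
Numerically: E[X] ≈ 0.3024.

E[X] = 945 · (1/5)^{5} = 189/625 ≈ 0.3024.


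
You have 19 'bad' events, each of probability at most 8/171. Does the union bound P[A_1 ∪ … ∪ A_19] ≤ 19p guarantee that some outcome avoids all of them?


Union bound: P[∪_{i=1}^{19} A_i] ≤ Σ_i P[A_i] ≤ 19·p = 19·(8/171) = 8/9.
Numerically: 8/9 ≈ 0.888889.
Is 8/9 < 1? YES.
Since P[∪ A_i] ≤ 8/9 < 1, the complement has P[∩ A_i^c] ≥ 1 − 8/9 = 1/9 > 0, so some outcome avoids every A_i.

19·p = 8/9 ≈ 0.888889; existence CERTIFIED by the union bound.


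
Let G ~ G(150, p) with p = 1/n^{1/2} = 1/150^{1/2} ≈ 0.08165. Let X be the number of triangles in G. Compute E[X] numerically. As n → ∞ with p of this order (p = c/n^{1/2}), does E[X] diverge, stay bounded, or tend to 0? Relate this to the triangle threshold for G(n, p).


Number of potential triangles: C(150, 3) = 551300.
Each occurs with probability p³ ≈ (0.08165)³ ≈ 5.4433105e-04.
By linearity: E[X] = C(150, 3)·p³ ≈ 551300 · 5.4433105e-04 ≈ 300.08971.
Since α = 1/2 < 1, p = c/n^{1/2} ≫ 1/n is above the triangle threshold p ~ 1/n. Asymptotically E[X] ~ (c³/6)·n^{3(1−α)} = (1³/6)·n^{1.5} → ∞; triangles are abundant w.h.p.

E[X] ≈ 300.08971; in regime p = Θ(1/n^{1/2}) E[X] diverges (above the triangle threshold p ~ 1/n).


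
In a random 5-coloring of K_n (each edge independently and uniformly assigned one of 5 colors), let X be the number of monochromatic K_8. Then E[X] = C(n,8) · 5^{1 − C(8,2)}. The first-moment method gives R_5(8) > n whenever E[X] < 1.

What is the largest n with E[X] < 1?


We need C(n, 8) · 5^{1 − 28} < 1, i.e. C(n, 8) < 5^{28 − 1} = 7450580596923828125.
Check values of n near the boundary:
  n = 858: C(858, 8) = 7049584530256467771; 7049584530256467771 < 7450580596923828125? YES
  n = 859: C(859, 8) = 7115855595170747139; 7115855595170747139 < 7450580596923828125? YES
  n = 860: C(860, 8) = 7182671140665308145; 7182671140665308145 < 7450580596923828125? YES
  n = 861: C(861, 8) = 7250034996615275865; 7250034996615275865 < 7450580596923828125? YES
  n = 862: C(862, 8) = 7317951015318931845; 7317951015318931845 < 7450580596923828125? YES
  n = 863: C(863, 8) = 7386423071602617757; 7386423071602617757 < 7450580596923828125? YES
  n = 864: C(864, 8) = 7455455062926006708; 7455455062926006708 < 7450580596923828125? NO
  n = 865: C(865, 8) = 7525050909487743060; 7525050909487743060 < 7450580596923828125? NO
  n = 866: C(866, 8) = 7595214554331451620; 7595214554331451620 < 7450580596923828125? NO
The largest n with C(n, 8) < 7450580596923828125 is n = 863 (where E[X] = 7386423071602617757/7450580596923828125 ≈ 0.991). Hence R_5(8) > 863, i.e. R_5(8) ≥ 864.

Largest n = 863; hence R_5(8) > 863.


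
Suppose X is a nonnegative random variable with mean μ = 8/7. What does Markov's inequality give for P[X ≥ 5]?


μ = E[X] = 8/7, a = 5.
Markov: P[X ≥ 5] ≤ μ/a = (8/7)/5 = 8/35.
Numerically: ≈ 0.229.
(Since a = 5 > μ = 1.143, the bound 8/35 is < 1 and informative.)

P[X ≥ 5] ≤ 8/35 ≈ 0.229.


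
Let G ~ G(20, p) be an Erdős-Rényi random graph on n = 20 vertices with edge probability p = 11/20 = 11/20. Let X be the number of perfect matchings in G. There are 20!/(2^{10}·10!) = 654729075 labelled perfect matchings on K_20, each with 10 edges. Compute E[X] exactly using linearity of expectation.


K_20 has 20!/(2^{10}·10!) = 654729075 labelled perfect matchings.
For each such perfect matching H, let X_H = 1 if all 10 edges of H are present in G. Then P[X_H = 1] = p^{10} = (11/20)^{10} = 25937424601/10240000000000.
By linearity of expectation: E[X] = Σ_H E[X_H] = 654729075 · p^{10} = 654729075 · 25937424601/10240000000000 = 679279440675798963/409600000000.
Numerically: E[X] ≈ 1.6584e+06.

E[X] = 654729075 · (11/20)^{10} = 679279440675798963/409600000000 ≈ 1.6584e+06.


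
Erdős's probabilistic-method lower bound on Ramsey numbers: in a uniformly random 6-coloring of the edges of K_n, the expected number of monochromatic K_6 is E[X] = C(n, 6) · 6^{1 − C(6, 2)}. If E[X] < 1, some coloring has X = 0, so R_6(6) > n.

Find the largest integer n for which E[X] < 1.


We need C(n, 6) · 6^{1 − 15} < 1, i.e. C(n, 6) < 6^{15 − 1} = 78364164096.
Check values of n near the boundary:
  n = 196: C(196, 6) = 72887293024; 72887293024 < 78364164096? YES
  n = 197: C(197, 6) = 75176946208; 75176946208 < 78364164096? YES
  n = 198: C(198, 6) = 77526225777; 77526225777 < 78364164096? YES
  n = 199: C(199, 6) = 79936367511; 79936367511 < 78364164096? NO
  n = 200: C(200, 6) = 82408626300; 82408626300 < 78364164096? NO
  n = 201: C(201, 6) = 84944276340; 84944276340 < 78364164096? NO
The largest n with C(n, 6) < 78364164096 is n = 198 (where E[X] = 25842075259/26121388032 ≈ 0.9893071). Hence R_6(6) > 198, i.e. R_6(6) ≥ 199.

Largest n = 198; hence R_6(6) > 198.


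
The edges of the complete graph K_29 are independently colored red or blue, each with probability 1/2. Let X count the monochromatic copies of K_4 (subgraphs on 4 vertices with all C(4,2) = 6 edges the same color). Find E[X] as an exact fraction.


Let X = Σ_S X_S over the C(29, 4) = 23751 subsets S of size 4, where X_S = 1 if the K_4 on S is monochromatic.
For a fixed S, the K_4 on S has C(4, 2) = 6 edges. P[all 6 edges red] = (1/2)^6, and likewise for blue, so P[monochromatic] = 2·(1/2)^6 = 2^{1 − 6} = 1/32.
Summing: E[X] = C(29, 4) · 2^{1 − 6} = 23751 · 1/32 = 23751/32.
Numerically: E[X] ≈ 742.2188.

E[X] = C(29,4)·2^(1−C(4,2)) = 23751/32 ≈ 742.2188.


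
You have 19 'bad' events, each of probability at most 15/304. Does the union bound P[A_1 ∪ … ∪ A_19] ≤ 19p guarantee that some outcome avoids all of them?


Union bound: P[∪_{i=1}^{19} A_i] ≤ Σ_i P[A_i] ≤ 19·p = 19·(15/304) = 15/16.
Numerically: 15/16 ≈ 0.93750.
Is 15/16 < 1? YES.
Since P[∪ A_i] ≤ 15/16 < 1, the complement has P[∩ A_i^c] ≥ 1 − 15/16 = 1/16 > 0, so some outcome avoids every A_i.

19·p = 15/16 ≈ 0.93750; existence CERTIFIED by the union bound.


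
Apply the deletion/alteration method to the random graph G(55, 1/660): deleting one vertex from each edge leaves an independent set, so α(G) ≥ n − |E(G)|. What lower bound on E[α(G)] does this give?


E[|E(G)|] = C(55, 2)·p = 1485 · (1/660) = 9/4.
E[α(G)] ≥ n − E[|E(G)|] = 55 − 9/4 = 211/4.
Numerically: ≈ 52.750000.
(This is only a lower bound; the true E[α(G)] may be larger.)

E[α(G)] ≥ 211/4 ≈ 52.750000.


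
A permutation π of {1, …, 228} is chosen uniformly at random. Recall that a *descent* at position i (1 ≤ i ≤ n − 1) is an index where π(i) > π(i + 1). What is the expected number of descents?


Write X = Σ X_I over i = 1, …, 227, with X_I the indicator of one descent.
There are 227 indicators.
For each fixed i, the pair (π(i), π(i+1)) is a uniformly random ordered pair of distinct values from {1, …, 228}; by symmetry P[π(i) > π(i+1)] = 1/2.
By linearity: E[X] = 227 · (1/2) = (228 − 1) · (1/2) = 227/2 ≈ 113.500000.

E[X] = 227/2 = 113.500000.


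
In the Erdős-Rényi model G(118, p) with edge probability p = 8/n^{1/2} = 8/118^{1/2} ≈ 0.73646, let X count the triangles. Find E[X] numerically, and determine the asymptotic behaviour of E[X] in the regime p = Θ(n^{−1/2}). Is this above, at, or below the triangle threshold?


Number of potential triangles: C(118, 3) = 266916.
Each occurs with probability p³ ≈ (0.73646)³ ≈ 3.99435766e-01.
By linearity: E[X] = C(118, 3)·p³ ≈ 266916 · 3.99435766e-01 ≈ 106615.797027.
Since α = 1/2 < 1, p = c/n^{1/2} ≫ 1/n is above the triangle threshold p ~ 1/n. Asymptotically E[X] ~ (c³/6)·n^{3(1−α)} = (8³/6)·n^{1.5} → ∞; triangles are abundant w.h.p.

E[X] ≈ 106615.797027; in regime p = Θ(1/n^{1/2}) E[X] diverges (above the triangle threshold p ~ 1/n).


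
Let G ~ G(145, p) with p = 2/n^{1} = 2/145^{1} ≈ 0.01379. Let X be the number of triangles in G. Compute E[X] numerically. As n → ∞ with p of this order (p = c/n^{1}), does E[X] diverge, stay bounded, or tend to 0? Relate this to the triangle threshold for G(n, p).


Number of potential triangles: C(145, 3) = 497640.
Each occurs with probability p³ ≈ (0.01379)³ ≈ 2.624134e-06.
By linearity: E[X] = C(145, 3)·p³ ≈ 497640 · 2.624134e-06 ≈ 1.3059.
Here α = 1, so p = 2/n is exactly at the triangle threshold p ~ 1/n. Asymptotically E[X] → c³/6 = 2³/6 = 4/3 ≈ 1.3333, a bounded constant. In this regime the triangle count is asymptotically Poisson(c³/6).

E[X] ≈ 1.3059; in regime p = Θ(1/n^{1}) E[X] stays bounded (at the triangle threshold p ~ 1/n).


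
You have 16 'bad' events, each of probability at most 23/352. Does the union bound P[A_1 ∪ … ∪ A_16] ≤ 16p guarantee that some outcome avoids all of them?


Union bound: P[∪_{i=1}^{16} A_i] ≤ Σ_i P[A_i] ≤ 16·p = 16·(23/352) = 23/22.
Numerically: 23/22 ≈ 1.045455.
Is 23/22 < 1? NO.
Since the bound 23/22 is ≥ 1, the union bound is uninformative here; it does NOT by itself certify existence.

16·p = 23/22 ≈ 1.045455; existence NOT certified by the union bound.


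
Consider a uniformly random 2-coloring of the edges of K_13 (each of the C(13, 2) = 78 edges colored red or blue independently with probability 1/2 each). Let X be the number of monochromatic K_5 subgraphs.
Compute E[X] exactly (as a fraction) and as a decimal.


Let X = Σ_S X_S over the C(13, 5) = 1287 subsets S of size 5, where X_S = 1 if the K_5 on S is monochromatic.
For a fixed S, the K_5 on S has C(5, 2) = 10 edges. P[all 10 edges red] = (1/2)^10, and likewise for blue, so P[monochromatic] = 2·(1/2)^10 = 2^{1 − 10} = 1/512.
By linearity: E[X] = C(13, 5) · 2^{1 − 10} = 1287 · 1/512 = 1287/512.
Numerically: E[X] ≈ 2.5137.

E[X] = C(13,5)·2^(1−C(5,2)) = 1287/512 ≈ 2.5137.


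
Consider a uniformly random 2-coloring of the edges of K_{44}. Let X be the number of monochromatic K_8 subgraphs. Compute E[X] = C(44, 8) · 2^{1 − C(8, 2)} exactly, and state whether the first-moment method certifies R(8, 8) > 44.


E[X] = C(44, 8) · 2^{1 − 28} = 177232627 · 2^{−27} = 177232627/134217728.
As a reduced fraction: E[X] = 177232627/134217728 ≈ 1.32049.
Is E[X] < 1? NO.
Since E[X] ≥ 1, the first-moment bound is inconclusive at n = 44; it does NOT by itself certify R(8, 8) > 44.

E[X] = 177232627/134217728 ≈ 1.32049; E[X] ≥ 1; first-moment method inconclusive here.


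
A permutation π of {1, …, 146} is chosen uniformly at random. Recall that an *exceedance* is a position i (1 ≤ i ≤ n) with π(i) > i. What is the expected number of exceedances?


Write X = Σ_{i=1}^{146} X_i, where X_i = 1_{π(i) > i}.
For each fixed i, π(i) is uniform over {1, …, 146} (marginal of a uniform permutation), so P[π(i) > i] = (n − i)/n. Summing: Σ_{i=1}^{146} (n − i)/n = (0 + 1 + … + 145)/146 = 146(146 − 1)/(2·146) = (146 − 1)/2.
Hence E[X] = Σ_{i=1}^{146} (146 − i)/146 = 145/2 ≈ 72.500.

E[X] = 145/2 = 72.500.


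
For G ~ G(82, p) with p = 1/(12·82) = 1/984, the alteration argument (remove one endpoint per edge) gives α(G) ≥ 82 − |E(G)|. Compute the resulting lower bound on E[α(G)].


E[|E(G)|] = C(82, 2)·p = 3321 · (1/984) = 27/8.
E[α(G)] ≥ n − E[|E(G)|] = 82 − 27/8 = 629/8.
Numerically: ≈ 78.6250.
(This is only a lower bound; the true E[α(G)] may be larger.)

E[α(G)] ≥ 629/8 ≈ 78.6250.


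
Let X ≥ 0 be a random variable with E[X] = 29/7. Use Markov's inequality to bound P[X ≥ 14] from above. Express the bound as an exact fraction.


μ = E[X] = 29/7, a = 14.
Markov: P[X ≥ 14] ≤ μ/a = (29/7)/14 = 29/98.
Numerically: ≈ 0.29592.
(Since a = 14 > μ = 4.14286, the bound 29/98 is < 1 and informative.)

P[X ≥ 14] ≤ 29/98 ≈ 0.29592.


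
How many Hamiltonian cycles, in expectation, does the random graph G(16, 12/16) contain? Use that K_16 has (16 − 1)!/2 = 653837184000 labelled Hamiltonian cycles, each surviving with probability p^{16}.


K_16 has (16 − 1)!/2 = 653837184000 labelled Hamiltonian cycles.
For each such Hamiltonian cycle H, let X_H = 1 if all 16 edges of H are present in G. Then P[X_H = 1] = p^{16} = (3/4)^{16} = 43046721/4294967296.
By linearity: E[X] = Σ_H E[X_H] = 653837184000 · p^{16} = 653837184000 · 43046721/4294967296 = 27485885585032875/4194304.
Numerically: E[X] ≈ 6.55e+09.

E[X] = 653837184000 · (3/4)^{16} = 27485885585032875/4194304 ≈ 6.55e+09.


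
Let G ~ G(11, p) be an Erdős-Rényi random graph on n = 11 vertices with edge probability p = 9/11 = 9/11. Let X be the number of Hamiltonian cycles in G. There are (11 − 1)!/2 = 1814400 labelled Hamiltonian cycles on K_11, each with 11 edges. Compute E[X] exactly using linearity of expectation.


K_11 has (11 − 1)!/2 = 1814400 labelled Hamiltonian cycles.
For each such Hamiltonian cycle H, let X_H = 1 if all 11 edges of H are present in G. Then P[X_H = 1] = p^{11} = (9/11)^{11} = 31381059609/285311670611.
Summing the indicators: E[X] = Σ_H E[X_H] = 1814400 · p^{11} = 1814400 · 31381059609/285311670611 = 56937794554569600/285311670611.
Numerically: E[X] ≈ 199563.

E[X] = 1814400 · (9/11)^{11} = 56937794554569600/285311670611 ≈ 199563.


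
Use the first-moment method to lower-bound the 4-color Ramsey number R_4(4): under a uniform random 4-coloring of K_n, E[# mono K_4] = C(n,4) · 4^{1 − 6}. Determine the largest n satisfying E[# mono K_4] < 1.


We need C(n, 4) · 4^{1 − 6} < 1, i.e. C(n, 4) < 4^{6 − 1} = 1024.
Check values of n near the boundary:
  n = 11: C(11, 4) = 330; 330 < 1024? YES
  n = 12: C(12, 4) = 495; 495 < 1024? YES
  n = 13: C(13, 4) = 715; 715 < 1024? YES
  n = 14: C(14, 4) = 1001; 1001 < 1024? YES
  n = 15: C(15, 4) = 1365; 1365 < 1024? NO
  n = 16: C(16, 4) = 1820; 1820 < 1024? NO
  n = 17: C(17, 4) = 2380; 2380 < 1024? NO
The largest n with C(n, 4) < 1024 is n = 14 (where E[X] = 1001/1024 ≈ 0.978). Hence R_4(4) > 14, i.e. R_4(4) ≥ 15.

Largest n = 14; hence R_4(4) > 14.


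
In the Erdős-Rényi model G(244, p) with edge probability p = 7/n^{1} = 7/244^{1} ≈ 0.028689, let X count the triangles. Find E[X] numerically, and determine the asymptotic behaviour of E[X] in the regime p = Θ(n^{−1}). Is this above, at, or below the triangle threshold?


Number of potential triangles: C(244, 3) = 2391444.
Each occurs with probability p³ ≈ (0.028689)³ ≈ 2.3611558e-05.
By linearity: E[X] = C(244, 3)·p³ ≈ 2391444 · 2.3611558e-05 ≈ 56.46572.
Here α = 1, so p = 7/n is exactly at the triangle threshold p ~ 1/n. Asymptotically E[X] → c³/6 = 7³/6 = 343/6 ≈ 57.16667, a bounded constant. In this regime the triangle count is asymptotically Poisson(c³/6).

E[X] ≈ 56.46572; in regime p = Θ(1/n^{1}) E[X] stays bounded (at the triangle threshold p ~ 1/n).


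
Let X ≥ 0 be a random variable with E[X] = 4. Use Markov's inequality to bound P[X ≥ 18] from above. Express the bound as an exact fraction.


μ = E[X] = 4, a = 18.
Markov: P[X ≥ 18] ≤ μ/a = (4)/18 = 2/9.
Numerically: ≈ 0.22222.
(Since a = 18 > μ = 4.00000, the bound 2/9 is < 1 and informative.)

P[X ≥ 18] ≤ 2/9 ≈ 0.22222.


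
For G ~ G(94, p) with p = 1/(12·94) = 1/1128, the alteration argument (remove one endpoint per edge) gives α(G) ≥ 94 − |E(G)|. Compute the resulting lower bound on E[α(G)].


E[|E(G)|] = C(94, 2)·p = 4371 · (1/1128) = 31/8.
E[α(G)] ≥ n − E[|E(G)|] = 94 − 31/8 = 721/8.
Numerically: ≈ 90.125000.
(This is only a lower bound; the true E[α(G)] may be larger.)

E[α(G)] ≥ 721/8 ≈ 90.125000.


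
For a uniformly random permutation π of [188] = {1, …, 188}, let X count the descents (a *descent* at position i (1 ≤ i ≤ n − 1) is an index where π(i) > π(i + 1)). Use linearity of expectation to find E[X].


Write X = Σ X_I over i = 1, …, 187, with X_I the indicator of one descent.
There are 187 indicators.
For each fixed i, the pair (π(i), π(i+1)) is a uniformly random ordered pair of distinct values from {1, …, 188}; by symmetry P[π(i) > π(i+1)] = 1/2.
By linearity: E[X] = 187 · (1/2) = (188 − 1) · (1/2) = 187/2 ≈ 93.50000.

E[X] = 187/2 = 93.50000.


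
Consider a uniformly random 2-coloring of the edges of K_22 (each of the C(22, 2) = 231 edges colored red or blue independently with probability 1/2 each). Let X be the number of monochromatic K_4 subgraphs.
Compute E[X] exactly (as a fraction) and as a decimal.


Let X = Σ_S X_S over the C(22, 4) = 7315 subsets S of size 4, where X_S = 1 if the K_4 on S is monochromatic.
For a fixed S, the K_4 on S has C(4, 2) = 6 edges. P[all 6 edges red] = (1/2)^6, and likewise for blue, so P[monochromatic] = 2·(1/2)^6 = 2^{1 − 6} = 1/32.
By linearity of expectation: E[X] = C(22, 4) · 2^{1 − 6} = 7315 · 1/32 = 7315/32.
Numerically: E[X] ≈ 228.5938.

E[X] = C(22,4)·2^(1−C(4,2)) = 7315/32 ≈ 228.5938.


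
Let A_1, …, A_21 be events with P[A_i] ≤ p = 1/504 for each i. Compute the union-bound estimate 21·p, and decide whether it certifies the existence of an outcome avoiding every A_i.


Union bound: P[∪_{i=1}^{21} A_i] ≤ Σ_i P[A_i] ≤ 21·p = 21·(1/504) = 1/24.
Numerically: 1/24 ≈ 0.041667.
Is 1/24 < 1? YES.
Since P[∪ A_i] ≤ 1/24 < 1, the complement has P[∩ A_i^c] ≥ 1 − 1/24 = 23/24 > 0, so some outcome avoids every A_i.

21·p = 1/24 ≈ 0.041667; existence CERTIFIED by the union bound.


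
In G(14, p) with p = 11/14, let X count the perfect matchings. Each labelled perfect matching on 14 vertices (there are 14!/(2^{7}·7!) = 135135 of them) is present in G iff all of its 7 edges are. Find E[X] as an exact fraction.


K_14 has 14!/(2^{7}·7!) = 135135 labelled perfect matchings.
For each such perfect matching H, let X_H = 1 if all 7 edges of H are present in G. Then P[X_H = 1] = p^{7} = (11/14)^{7} = 19487171/105413504.
By linearity of expectation: E[X] = Σ_H E[X_H] = 135135 · p^{7} = 135135 · 19487171/105413504 = 376199836155/15059072.
Numerically: E[X] ≈ 24982.

E[X] = 135135 · (11/14)^{7} = 376199836155/15059072 ≈ 24982.


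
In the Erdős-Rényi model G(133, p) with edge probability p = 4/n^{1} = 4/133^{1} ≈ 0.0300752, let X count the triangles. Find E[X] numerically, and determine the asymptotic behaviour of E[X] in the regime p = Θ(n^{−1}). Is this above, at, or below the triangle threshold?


Number of potential triangles: C(133, 3) = 383306.
Each occurs with probability p³ ≈ (0.0300752)³ ≈ 2.72035167e-05.
By linearity: E[X] = C(133, 3)·p³ ≈ 383306 · 2.72035167e-05 ≈ 10.427271.
Here α = 1, so p = 4/n is exactly at the triangle threshold p ~ 1/n. Asymptotically E[X] → c³/6 = 4³/6 = 32/3 ≈ 10.666667, a bounded constant. In this regime the triangle count is asymptotically Poisson(c³/6).

E[X] ≈ 10.427271; in regime p = Θ(1/n^{1}) E[X] stays bounded (at the triangle threshold p ~ 1/n).


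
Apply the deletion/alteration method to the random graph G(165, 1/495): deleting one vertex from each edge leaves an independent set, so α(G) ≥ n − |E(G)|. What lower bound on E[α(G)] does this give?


E[|E(G)|] = C(165, 2)·p = 13530 · (1/495) = 82/3.
E[α(G)] ≥ n − E[|E(G)|] = 165 − 82/3 = 413/3.
Numerically: ≈ 137.666667.
(This is only a lower bound; the true E[α(G)] may be larger.)

E[α(G)] ≥ 413/3 ≈ 137.666667.


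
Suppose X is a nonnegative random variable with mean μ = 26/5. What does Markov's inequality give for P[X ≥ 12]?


μ = E[X] = 26/5, a = 12.
Markov: P[X ≥ 12] ≤ μ/a = (26/5)/12 = 13/30.
Numerically: ≈ 0.4333.
(Since a = 12 > μ = 5.2000, the bound 13/30 is < 1 and informative.)

P[X ≥ 12] ≤ 13/30 ≈ 0.4333.


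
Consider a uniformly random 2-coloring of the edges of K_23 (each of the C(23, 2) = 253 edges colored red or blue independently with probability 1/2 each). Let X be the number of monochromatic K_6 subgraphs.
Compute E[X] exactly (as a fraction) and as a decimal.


Let X = Σ_S X_S over the C(23, 6) = 100947 subsets S of size 6, where X_S = 1 if the K_6 on S is monochromatic.
For a fixed S, the K_6 on S has C(6, 2) = 15 edges. P[all 15 edges red] = (1/2)^15, and likewise for blue, so P[monochromatic] = 2·(1/2)^15 = 2^{1 − 15} = 1/16384.
By linearity: E[X] = C(23, 6) · 2^{1 − 15} = 100947 · 1/16384 = 100947/16384.
Numerically: E[X] ≈ 6.16132.

E[X] = C(23,6)·2^(1−C(6,2)) = 100947/16384 ≈ 6.16132.


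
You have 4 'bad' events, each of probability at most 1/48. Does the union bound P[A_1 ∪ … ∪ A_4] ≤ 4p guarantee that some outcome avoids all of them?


Union bound: P[∪_{i=1}^{4} A_i] ≤ Σ_i P[A_i] ≤ 4·p = 4·(1/48) = 1/12.
Numerically: 1/12 ≈ 0.08333.
Is 1/12 < 1? YES.
Since P[∪ A_i] ≤ 1/12 < 1, the complement has P[∩ A_i^c] ≥ 1 − 1/12 = 11/12 > 0, so some outcome avoids every A_i.

4·p = 1/12 ≈ 0.08333; existence CERTIFIED by the union bound.


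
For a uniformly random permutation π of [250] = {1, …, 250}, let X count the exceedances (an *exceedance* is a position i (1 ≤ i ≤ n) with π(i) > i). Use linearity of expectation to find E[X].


Write X = Σ_{i=1}^{250} X_i, where X_i = 1_{π(i) > i}.
For each fixed i, π(i) is uniform over {1, …, 250} (marginal of a uniform permutation), so P[π(i) > i] = (n − i)/n. Summing: Σ_{i=1}^{250} (n − i)/n = (0 + 1 + … + 249)/250 = 250(250 − 1)/(2·250) = (250 − 1)/2.
Hence E[X] = Σ_{i=1}^{250} (250 − i)/250 = 249/2 ≈ 124.500.

E[X] = 249/2 = 124.500.


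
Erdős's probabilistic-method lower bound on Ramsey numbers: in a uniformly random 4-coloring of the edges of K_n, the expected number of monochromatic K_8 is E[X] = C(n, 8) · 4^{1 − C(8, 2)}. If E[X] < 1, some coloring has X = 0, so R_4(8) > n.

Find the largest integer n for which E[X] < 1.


We need C(n, 8) · 4^{1 − 28} < 1, i.e. C(n, 8) < 4^{28 − 1} = 18014398509481984.
Check values of n near the boundary:
  n = 406: C(406, 8) = 17082453897995850; 17082453897995850 < 18014398509481984? YES
  n = 407: C(407, 8) = 17424959239309050; 17424959239309050 < 18014398509481984? YES
  n = 408: C(408, 8) = 17773458424095231; 17773458424095231 < 18014398509481984? YES
  n = 409: C(409, 8) = 18128041135797879; 18128041135797879 < 18014398509481984? NO
  n = 410: C(410, 8) = 18488798173326195; 18488798173326195 < 18014398509481984? NO
  n = 411: C(411, 8) = 18855821462126715; 18855821462126715 < 18014398509481984? NO
The largest n with C(n, 8) < 18014398509481984 is n = 408 (where E[X] = 17773458424095231/18014398509481984 ≈ 0.9866251). Hence R_4(8) > 408, i.e. R_4(8) ≥ 409.

Largest n = 408; hence R_4(8) > 408.


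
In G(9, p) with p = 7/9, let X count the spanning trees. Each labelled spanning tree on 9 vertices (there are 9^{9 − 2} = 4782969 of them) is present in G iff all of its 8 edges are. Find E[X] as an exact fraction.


K_9 has 9^{9 − 2} = 4782969 labelled spanning trees.
For each such spanning tree H, let X_H = 1 if all 8 edges of H are present in G. Then P[X_H = 1] = p^{8} = (7/9)^{8} = 5764801/43046721.
By linearity of expectation: E[X] = Σ_H E[X_H] = 4782969 · p^{8} = 4782969 · 5764801/43046721 = 5764801/9.
Numerically: E[X] ≈ 640533.

E[X] = 4782969 · (7/9)^{8} = 5764801/9 ≈ 640533.


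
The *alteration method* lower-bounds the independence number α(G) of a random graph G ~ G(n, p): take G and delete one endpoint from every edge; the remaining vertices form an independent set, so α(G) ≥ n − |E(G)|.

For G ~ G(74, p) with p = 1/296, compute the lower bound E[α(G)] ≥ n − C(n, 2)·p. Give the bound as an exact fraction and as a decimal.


E[|E(G)|] = C(74, 2)·p = 2701 · (1/296) = 73/8.
E[α(G)] ≥ n − E[|E(G)|] = 74 − 73/8 = 519/8.
Numerically: ≈ 64.87500.
(This is only a lower bound; the true E[α(G)] may be larger.)

E[α(G)] ≥ 519/8 ≈ 64.87500.


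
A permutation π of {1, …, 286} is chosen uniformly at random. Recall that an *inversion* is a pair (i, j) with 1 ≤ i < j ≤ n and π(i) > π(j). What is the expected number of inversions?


Write X = Σ X_I over the C(286, 2) = 40755 pairs i < j, with X_I the indicator of one inversion.
There are 40755 indicators.
For each fixed pair i < j, the values π(i) and π(j) are two distinct elements of {1, …, 286} in uniformly random order; by symmetry P[π(i) > π(j)] = 1/2.
By linearity: E[X] = 40755 · (1/2) = C(286, 2) · (1/2) = 40755/2 = 40755/2 ≈ 20377.50000.

E[X] = 40755/2 = 20377.50000.


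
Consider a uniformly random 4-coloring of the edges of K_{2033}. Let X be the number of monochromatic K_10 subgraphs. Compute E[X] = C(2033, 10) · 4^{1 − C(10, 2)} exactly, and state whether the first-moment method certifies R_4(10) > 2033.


E[X] = C(2033, 10) · 4^{1 − 45} = 325074373196988390113235240 · 4^{−44} = 325074373196988390113235240/309485009821345068724781056.
As a reduced fraction: E[X] = 40634296649623548764154405/38685626227668133590597632 ≈ 1.0504.
Is E[X] < 1? NO.
Since E[X] ≥ 1, the first-moment bound is inconclusive at n = 2033; it does NOT by itself certify R_4(10) > 2033.

E[X] = 40634296649623548764154405/38685626227668133590597632 ≈ 1.0504; E[X] ≥ 1; first-moment method inconclusive here.


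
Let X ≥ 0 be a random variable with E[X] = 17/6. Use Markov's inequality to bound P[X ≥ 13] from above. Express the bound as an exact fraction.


μ = E[X] = 17/6, a = 13.
Markov: P[X ≥ 13] ≤ μ/a = (17/6)/13 = 17/78.
Numerically: ≈ 0.2179.
(Since a = 13 > μ = 2.8333, the bound 17/78 is < 1 and informative.)

P[X ≥ 13] ≤ 17/78 ≈ 0.2179.


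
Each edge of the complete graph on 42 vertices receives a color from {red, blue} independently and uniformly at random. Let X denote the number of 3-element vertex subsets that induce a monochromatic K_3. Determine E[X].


Let X = Σ_S X_S over the C(42, 3) = 11480 subsets S of size 3, where X_S = 1 if the K_3 on S is monochromatic.
For a fixed S, the K_3 on S has C(3, 2) = 3 edges. P[all 3 edges red] = (1/2)^3, and likewise for blue, so P[monochromatic] = 2·(1/2)^3 = 2^{1 − 3} = 1/4.
By linearity: E[X] = C(42, 3) · 2^{1 − 3} = 11480 · 1/4 = 2870.
Numerically: E[X] ≈ 2870.00000.

E[X] = C(42,3)·2^(1−C(3,2)) = 2870 ≈ 2870.00000.


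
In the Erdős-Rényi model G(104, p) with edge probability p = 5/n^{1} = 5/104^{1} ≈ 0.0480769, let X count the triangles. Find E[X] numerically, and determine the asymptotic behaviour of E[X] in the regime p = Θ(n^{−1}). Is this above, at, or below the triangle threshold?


Number of potential triangles: C(104, 3) = 182104.
Each occurs with probability p³ ≈ (0.0480769)³ ≈ 1.11124545e-04.
By linearity: E[X] = C(104, 3)·p³ ≈ 182104 · 1.11124545e-04 ≈ 20.236224.
Here α = 1, so p = 5/n is exactly at the triangle threshold p ~ 1/n. Asymptotically E[X] → c³/6 = 5³/6 = 125/6 ≈ 20.833333, a bounded constant. In this regime the triangle count is asymptotically Poisson(c³/6).

E[X] ≈ 20.236224; in regime p = Θ(1/n^{1}) E[X] stays bounded (at the triangle threshold p ~ 1/n).


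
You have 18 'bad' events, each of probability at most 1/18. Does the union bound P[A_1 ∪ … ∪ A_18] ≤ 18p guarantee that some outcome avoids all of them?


Union bound: P[∪_{i=1}^{18} A_i] ≤ Σ_i P[A_i] ≤ 18·p = 18·(1/18) = 1.
Numerically: 1 ≈ 1.000000.
Is 1 < 1? NO.
Since the bound 1 is ≥ 1, the union bound is uninformative here; it does NOT by itself certify existence.

18·p = 1 ≈ 1.000000; existence NOT certified by the union bound.


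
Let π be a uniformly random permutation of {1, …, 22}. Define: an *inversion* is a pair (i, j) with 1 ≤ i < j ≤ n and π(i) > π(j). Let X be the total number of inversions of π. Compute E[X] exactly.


Write X = Σ X_I over the C(22, 2) = 231 pairs i < j, with X_I the indicator of one inversion.
There are 231 indicators.
For each fixed pair i < j, the values π(i) and π(j) are two distinct elements of {1, …, 22} in uniformly random order; by symmetry P[π(i) > π(j)] = 1/2.
By linearity: E[X] = 231 · (1/2) = C(22, 2) · (1/2) = 231/2 = 231/2 ≈ 115.500000.

E[X] = 231/2 = 115.500000.


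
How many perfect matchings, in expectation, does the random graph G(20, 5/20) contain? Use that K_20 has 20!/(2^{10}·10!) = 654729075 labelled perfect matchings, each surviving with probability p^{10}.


K_20 has 20!/(2^{10}·10!) = 654729075 labelled perfect matchings.
For each such perfect matching H, let X_H = 1 if all 10 edges of H are present in G. Then P[X_H = 1] = p^{10} = (1/4)^{10} = 1/1048576.
By linearity: E[X] = Σ_H E[X_H] = 654729075 · p^{10} = 654729075 · 1/1048576 = 654729075/1048576.
Numerically: E[X] ≈ 624.4.

E[X] = 654729075 · (1/4)^{10} = 654729075/1048576 ≈ 624.4.


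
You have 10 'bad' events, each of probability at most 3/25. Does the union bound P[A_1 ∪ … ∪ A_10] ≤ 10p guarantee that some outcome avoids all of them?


Union bound: P[∪_{i=1}^{10} A_i] ≤ Σ_i P[A_i] ≤ 10·p = 10·(3/25) = 6/5.
Numerically: 6/5 ≈ 1.2000.
Is 6/5 < 1? NO.
Since the bound 6/5 is ≥ 1, the union bound is uninformative here; it does NOT by itself certify existence.

10·p = 6/5 ≈ 1.2000; existence NOT certified by the union bound.


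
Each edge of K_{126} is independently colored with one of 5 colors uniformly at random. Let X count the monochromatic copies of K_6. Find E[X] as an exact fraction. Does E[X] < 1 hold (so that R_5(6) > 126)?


E[X] = C(126, 6) · 5^{1 − 15} = 4925156775 · 5^{−14} = 4925156775/6103515625.
As a reduced fraction: E[X] = 197006271/244140625 ≈ 0.8069377.
Is E[X] < 1? YES.
Since E[X] < 1, there exists a 5-coloring of K_{126} with no monochromatic K_6; hence R_5(6) > 126.

E[X] = 197006271/244140625 ≈ 0.8069377; E[X] < 1, so R_5(6) > 126.


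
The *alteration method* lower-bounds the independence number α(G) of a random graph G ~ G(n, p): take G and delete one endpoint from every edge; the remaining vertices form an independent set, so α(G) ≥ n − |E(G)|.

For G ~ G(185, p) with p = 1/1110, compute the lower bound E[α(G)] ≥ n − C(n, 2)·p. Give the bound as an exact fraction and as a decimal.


E[|E(G)|] = C(185, 2)·p = 17020 · (1/1110) = 46/3.
E[α(G)] ≥ n − E[|E(G)|] = 185 − 46/3 = 509/3.
Numerically: ≈ 169.667.
(This is only a lower bound; the true E[α(G)] may be larger.)

E[α(G)] ≥ 509/3 ≈ 169.667.


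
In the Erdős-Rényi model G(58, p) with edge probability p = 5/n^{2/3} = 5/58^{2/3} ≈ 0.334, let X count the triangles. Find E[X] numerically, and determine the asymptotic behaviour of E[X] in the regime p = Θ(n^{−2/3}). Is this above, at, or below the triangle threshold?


Number of potential triangles: C(58, 3) = 30856.
Each occurs with probability p³ ≈ (0.334)³ ≈ 3.71581e-02.
By linearity: E[X] = C(58, 3)·p³ ≈ 30856 · 3.71581e-02 ≈ 1146.552.
Since α = 2/3 < 1, p = c/n^{2/3} ≫ 1/n is above the triangle threshold p ~ 1/n. Asymptotically E[X] ~ (c³/6)·n^{3(1−α)} = (5³/6)·n^{1} → ∞; triangles are abundant w.h.p.

E[X] ≈ 1146.552; in regime p = Θ(1/n^{2/3}) E[X] diverges (above the triangle threshold p ~ 1/n).


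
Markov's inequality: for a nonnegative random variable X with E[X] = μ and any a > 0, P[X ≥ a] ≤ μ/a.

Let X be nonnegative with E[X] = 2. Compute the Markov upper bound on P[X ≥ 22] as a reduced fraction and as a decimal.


μ = E[X] = 2, a = 22.
Markov: P[X ≥ 22] ≤ μ/a = (2)/22 = 1/11.
Numerically: ≈ 0.0909.
(Since a = 22 > μ = 2.0000, the bound 1/11 is < 1 and informative.)

P[X ≥ 22] ≤ 1/11 ≈ 0.0909.


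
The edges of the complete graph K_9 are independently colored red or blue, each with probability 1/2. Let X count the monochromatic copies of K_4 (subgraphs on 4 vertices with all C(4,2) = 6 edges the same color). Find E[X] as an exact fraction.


Let X = Σ_S X_S over the C(9, 4) = 126 subsets S of size 4, where X_S = 1 if the K_4 on S is monochromatic.
For a fixed S, the K_4 on S has C(4, 2) = 6 edges. P[all 6 edges red] = (1/2)^6, and likewise for blue, so P[monochromatic] = 2·(1/2)^6 = 2^{1 − 6} = 1/32.
By linearity: E[X] = C(9, 4) · 2^{1 − 6} = 126 · 1/32 = 63/16.
Numerically: E[X] ≈ 3.9375.

E[X] = C(9,4)·2^(1−C(4,2)) = 63/16 ≈ 3.9375.


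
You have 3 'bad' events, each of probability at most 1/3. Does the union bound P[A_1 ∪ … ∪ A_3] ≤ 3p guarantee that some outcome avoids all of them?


Union bound: P[∪_{i=1}^{3} A_i] ≤ Σ_i P[A_i] ≤ 3·p = 3·(1/3) = 1.
Numerically: 1 ≈ 1.0000000.
Is 1 < 1? NO.
Since the bound 1 is ≥ 1, the union bound is uninformative here; it does NOT by itself certify existence.

3·p = 1 ≈ 1.0000000; existence NOT certified by the union bound.


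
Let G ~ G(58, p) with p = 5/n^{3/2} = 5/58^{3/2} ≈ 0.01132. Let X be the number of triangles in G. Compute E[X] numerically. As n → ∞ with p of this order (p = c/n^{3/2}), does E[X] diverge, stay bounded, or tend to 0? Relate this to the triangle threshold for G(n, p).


Number of potential triangles: C(58, 3) = 30856.
Each occurs with probability p³ ≈ (0.01132)³ ≈ 1.450387e-06.
By linearity: E[X] = C(58, 3)·p³ ≈ 30856 · 1.450387e-06 ≈ 0.0448.
Since α = 3/2 > 1, p = c/n^{3/2} = o(1/n) is below the triangle threshold p ~ 1/n. Asymptotically E[X] ~ (c³/6)·n^{3(1−α)} = (5³/6)·n^{-1.5} → 0, so by Markov's inequality G has no triangles w.h.p.

E[X] ≈ 0.0448; in regime p = Θ(1/n^{3/2}) E[X] tends to 0 (below the triangle threshold p ~ 1/n).


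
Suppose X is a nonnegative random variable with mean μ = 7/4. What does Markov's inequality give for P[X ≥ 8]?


μ = E[X] = 7/4, a = 8.
Markov: P[X ≥ 8] ≤ μ/a = (7/4)/8 = 7/32.
Numerically: ≈ 0.2188.
(Since a = 8 > μ = 1.7500, the bound 7/32 is < 1 and informative.)

P[X ≥ 8] ≤ 7/32 ≈ 0.2188.


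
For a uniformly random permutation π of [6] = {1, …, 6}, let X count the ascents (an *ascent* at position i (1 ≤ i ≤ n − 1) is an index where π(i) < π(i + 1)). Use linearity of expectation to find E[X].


Write X = Σ X_I over i = 1, …, 5, with X_I the indicator of one ascent.
There are 5 indicators.
For each fixed i, the pair (π(i), π(i+1)) is a uniformly random ordered pair of distinct values from {1, …, 6}; by symmetry P[π(i) < π(i+1)] = 1/2.
By linearity: E[X] = 5 · (1/2) = (6 − 1) · (1/2) = 5/2 ≈ 2.500.

E[X] = 5/2 = 2.500.


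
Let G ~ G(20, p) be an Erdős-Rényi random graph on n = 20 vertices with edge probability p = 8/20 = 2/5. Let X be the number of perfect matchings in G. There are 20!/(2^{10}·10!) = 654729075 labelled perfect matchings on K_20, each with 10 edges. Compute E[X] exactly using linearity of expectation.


K_20 has 20!/(2^{10}·10!) = 654729075 labelled perfect matchings.
For each such perfect matching H, let X_H = 1 if all 10 edges of H are present in G. Then P[X_H = 1] = p^{10} = (2/5)^{10} = 1024/9765625.
By linearity of expectation: E[X] = Σ_H E[X_H] = 654729075 · p^{10} = 654729075 · 1024/9765625 = 26817702912/390625.
Numerically: E[X] ≈ 6.87e+04.

E[X] = 654729075 · (2/5)^{10} = 26817702912/390625 ≈ 6.87e+04.


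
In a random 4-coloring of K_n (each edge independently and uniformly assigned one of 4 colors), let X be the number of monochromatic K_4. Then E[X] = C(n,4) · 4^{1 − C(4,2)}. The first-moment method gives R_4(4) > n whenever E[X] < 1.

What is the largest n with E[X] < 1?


We need C(n, 4) · 4^{1 − 6} < 1, i.e. C(n, 4) < 4^{6 − 1} = 1024.
Check values of n near the boundary:
  n = 11: C(11, 4) = 330; 330 < 1024? YES
  n = 12: C(12, 4) = 495; 495 < 1024? YES
  n = 13: C(13, 4) = 715; 715 < 1024? YES
  n = 14: C(14, 4) = 1001; 1001 < 1024? YES
  n = 15: C(15, 4) = 1365; 1365 < 1024? NO
  n = 16: C(16, 4) = 1820; 1820 < 1024? NO
The largest n with C(n, 4) < 1024 is n = 14 (where E[X] = 1001/1024 ≈ 0.977539). Hence R_4(4) > 14, i.e. R_4(4) ≥ 15.

Largest n = 14; hence R_4(4) > 14.
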